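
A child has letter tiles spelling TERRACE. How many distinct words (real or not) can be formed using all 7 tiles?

1260

The 7 letters of TERRACE have repeats: E appearing twice and R appearing twice.
The number of distinct arrangements is 7!/(2!·2!) = 5040/4 = 1260.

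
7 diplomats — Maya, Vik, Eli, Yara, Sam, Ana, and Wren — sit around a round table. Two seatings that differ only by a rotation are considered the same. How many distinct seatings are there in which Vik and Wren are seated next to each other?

Treat {Vik, Wren} as one unit (2 internal orders) and seat the resulting 6 units around the table: (5)! circular arrangements.
So 2 × (5)! = 2 × 120 = 240.

240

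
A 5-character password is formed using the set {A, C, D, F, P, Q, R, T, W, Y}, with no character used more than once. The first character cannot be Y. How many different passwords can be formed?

27216

The first character has 10−1 = 9 choices (anything except Y).
The remaining 4 characters are filled from the other 9 symbols without repetition: 9 × 8 × 7 × 6 = 3024.
Total: 9 × 3024 = 27216.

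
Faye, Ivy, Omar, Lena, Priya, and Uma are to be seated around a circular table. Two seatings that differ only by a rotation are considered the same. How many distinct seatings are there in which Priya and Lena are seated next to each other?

48

Glue Priya and Lena into a block (2 internal orders). Seating 5 units around a circle gives (4)! arrangements.
So 2 × (4)! = 2 × 24 = 48.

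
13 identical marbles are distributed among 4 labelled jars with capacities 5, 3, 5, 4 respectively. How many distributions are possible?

34

Without the upper bounds there are C(16,3) = 560 ways to split 13 among 4 jars.
Subtract solutions that violate a single cap (substitute x_i' = x_i − (cap_i+1)): x_1 ≥ 6 gives C(10,3) = 120; x_2 ≥ 4 gives C(12,3) = 220; x_3 ≥ 6 gives C(10,3) = 120; x_4 ≥ 5 gives C(11,3) = 165. Together 625.
Add back pairs where two caps are both exceeded: 20 + 4 + 10 + 20 + 35 + 10 = 99.
By inclusion–exclusion the count is 560 − 625 + 99 = 34.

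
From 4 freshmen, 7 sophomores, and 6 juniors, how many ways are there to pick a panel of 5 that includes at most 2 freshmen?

Split by how many freshmen are chosen (0 through 2).
Sum: C(4,0)·C(13,5) + C(4,1)·C(13,4) + C(4,2)·C(13,3) = 1287 + 2860 + 1716 = 5863.

5863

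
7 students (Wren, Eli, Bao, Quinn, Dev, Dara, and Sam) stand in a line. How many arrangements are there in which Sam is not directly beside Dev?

3600

There are 7! = 5040 arrangements in all. If Sam and Dev are adjacent, merging them into one block gives 2·(6)! = 1440 arrangements.
So 5040 − 1440 = 3600 arrangements keep them apart.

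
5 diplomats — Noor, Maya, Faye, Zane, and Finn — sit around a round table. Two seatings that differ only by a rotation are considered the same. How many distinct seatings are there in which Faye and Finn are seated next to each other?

12

Glue Faye and Finn into a block (2 internal orders). Seating 4 units around a circle gives (3)! arrangements.
So 2 × (3)! = 2 × 6 = 12.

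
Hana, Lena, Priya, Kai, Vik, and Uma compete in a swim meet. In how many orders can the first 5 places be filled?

720

This is an ordered selection of 5 from 6: P(6,5).
That gives 6 × 5 × 4 × 3 × 2 = 720.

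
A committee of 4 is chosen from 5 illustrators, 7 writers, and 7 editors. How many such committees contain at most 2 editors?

Split by how many editors are chosen (0 through 2).
Sum: C(7,0)·C(12,4) + C(7,1)·C(12,3) + C(7,2)·C(12,2) = 495 + 1540 + 1386 = 3421.

3421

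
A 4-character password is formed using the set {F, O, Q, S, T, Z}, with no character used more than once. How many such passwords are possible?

360

Choose and order 4 of the 6 symbols: the first character has 6 options, the next 5, then 4, 3.
That product is 6 × 5 × 4 × 3 = 360.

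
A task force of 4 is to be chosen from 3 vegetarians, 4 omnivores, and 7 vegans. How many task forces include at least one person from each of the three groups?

462

Total 4-person selections from all 14: C(14,4) = 1001.
Subtract selections that omit an entire group: no vegetarians → C(11,4) = 330; no omnivores → C(10,4) = 210; no vegans → C(7,4) = 35.
Add back selections omitting two groups (i.e. drawn from a single group): C(3,4) + C(4,4) + C(7,4) = 36.
By inclusion–exclusion: 1001 − 575 + 36 = 462.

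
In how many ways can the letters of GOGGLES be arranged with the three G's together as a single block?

120

Treat the 3 copies of G as a single block. The multiset to arrange is then {GGG, E, L, O, S}, 5 items in all.
All 5 items are distinct, so there are (5)! = 120 arrangements.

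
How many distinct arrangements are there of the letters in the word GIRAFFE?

Letter multiplicities in GIRAFFE: A×1, E×1, F×2, G×1, I×1, R×1.
Dividing 7! = 5040 by 2! = 2 for the repeated letters gives 2520.

2520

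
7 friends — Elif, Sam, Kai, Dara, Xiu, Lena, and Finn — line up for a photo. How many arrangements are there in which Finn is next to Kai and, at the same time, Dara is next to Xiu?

480

Treat {Finn,Kai} as one block (2 orders) and {Dara,Xiu} as another (2 orders).
That leaves 5 units to arrange: 2 × 2 × 5! = 4 × 120 = 480.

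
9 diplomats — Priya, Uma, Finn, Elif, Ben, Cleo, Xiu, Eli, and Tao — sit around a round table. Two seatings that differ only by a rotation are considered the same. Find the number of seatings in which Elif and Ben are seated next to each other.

10080

Treat {Elif, Ben} as one unit (2 internal orders) and seat the resulting 8 units around the table: (7)! circular arrangements.
So 2 × (7)! = 2 × 5040 = 10080.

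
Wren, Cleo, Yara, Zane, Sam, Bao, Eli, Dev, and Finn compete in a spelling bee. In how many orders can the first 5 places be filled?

There are 9 choices for 1st place, 8 for 2nd, and so on down to 5 for position 5.
That gives 9 × 8 × 7 × 6 × 5 = 15120.

15120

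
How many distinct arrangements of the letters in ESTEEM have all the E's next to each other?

Treat the 3 copies of E as a single block. The multiset to arrange is then {EEE, M, S, T}, 4 items in all.
All 4 items are distinct, so there are (4)! = 24 arrangements.

24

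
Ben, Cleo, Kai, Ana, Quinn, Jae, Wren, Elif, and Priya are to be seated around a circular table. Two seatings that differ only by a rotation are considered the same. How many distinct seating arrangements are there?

Around a circle, 9 distinct people have 9!/9 = (8)! = 40320 rotationally distinct seatings.

40320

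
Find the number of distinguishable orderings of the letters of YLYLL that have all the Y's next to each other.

4

Treat the 2 copies of Y as a single block. The multiset to arrange is then {YY, L, L, L}, 4 items in all.
That gives (4)!/(3!) = 4 arrangements.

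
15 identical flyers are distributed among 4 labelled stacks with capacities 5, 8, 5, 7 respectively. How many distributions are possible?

Without the upper bounds there are C(18,3) = 816 ways to split 15 among 4 stacks.
Subtract solutions that violate a single cap (substitute x_i' = x_i − (cap_i+1)): x_1 ≥ 6 gives C(12,3) = 220; x_2 ≥ 9 gives C(9,3) = 84; x_3 ≥ 6 gives C(12,3) = 220; x_4 ≥ 8 gives C(10,3) = 120. Together 644.
Add back pairs where two caps are both exceeded: 1 + 20 + 4 + 1 + 0 + 4 = 30.
By inclusion–exclusion the count is 816 − 644 + 30 = 202.

202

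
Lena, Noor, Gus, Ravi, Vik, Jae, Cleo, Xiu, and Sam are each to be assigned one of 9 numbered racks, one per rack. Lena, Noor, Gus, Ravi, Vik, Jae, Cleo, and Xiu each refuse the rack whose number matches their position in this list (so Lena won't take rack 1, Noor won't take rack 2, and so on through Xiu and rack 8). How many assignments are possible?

Let Aᵢ (for 1 ≤ i ≤ 8) be the placements that put person i in their forbidden rack. Any j of these fix j positions, leaving (9−j)! ways to fill the rest, and there are C(8,j) ways to pick which j.
By inclusion–exclusion, the number of valid placements is Σ_{j=0}^{8} (−1)^j C(8,j)·(9−j)!.
Computing: 362880 − 322560 + 141120 − 40320 + 8400 − 1344 + 168 − 16 + 1 = 148329.

148329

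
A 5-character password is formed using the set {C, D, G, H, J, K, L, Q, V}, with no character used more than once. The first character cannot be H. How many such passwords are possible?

The first character has 9−1 = 8 choices (anything except H).
The remaining 4 characters are filled from the other 8 symbols without repetition: 8 × 7 × 6 × 5 = 1680.
Total: 8 × 1680 = 13440.

13440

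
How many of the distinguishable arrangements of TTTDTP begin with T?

With the first slot taken by T, it remains to arrange the other 5 letters (TTDTP).
Those 5 letters have T appearing 3 times, giving (5)!/(3!) = 20.

20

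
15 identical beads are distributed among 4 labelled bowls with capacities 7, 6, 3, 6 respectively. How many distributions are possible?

98

Without the upper bounds there are C(18,3) = 816 ways to split 15 among 4 bowls.
Subtract solutions that violate a single cap (substitute x_i' = x_i − (cap_i+1)): x_1 ≥ 8 gives C(10,3) = 120; x_2 ≥ 7 gives C(11,3) = 165; x_3 ≥ 4 gives C(14,3) = 364; x_4 ≥ 7 gives C(11,3) = 165. Together 814.
Add back pairs where two caps are both exceeded: 1 + 20 + 1 + 35 + 4 + 35 = 96.
By inclusion–exclusion the count is 816 − 814 + 96 = 98.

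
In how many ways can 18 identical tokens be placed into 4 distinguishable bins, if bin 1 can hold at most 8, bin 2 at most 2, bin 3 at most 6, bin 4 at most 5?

19

Without the upper bounds there are C(21,3) = 1330 ways to split 18 among 4 bins.
Subtract solutions that violate a single cap (substitute x_i' = x_i − (cap_i+1)): x_1 ≥ 9 gives C(12,3) = 220; x_2 ≥ 3 gives C(18,3) = 816; x_3 ≥ 7 gives C(14,3) = 364; x_4 ≥ 6 gives C(15,3) = 455. Together 1855.
Add back pairs where two caps are both exceeded: 84 + 10 + 20 + 165 + 220 + 56 = 555.
Subtract triples: 0 + 1 + 0 + 10 = 11.
By inclusion–exclusion the count is 1330 − 1855 + 555 − 11 = 19.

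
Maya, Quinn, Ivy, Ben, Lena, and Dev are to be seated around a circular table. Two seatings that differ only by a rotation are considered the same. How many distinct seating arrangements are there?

120

Fix one person's seat to break rotational symmetry; the remaining 5 people can be arranged in (5)! = 120 ways.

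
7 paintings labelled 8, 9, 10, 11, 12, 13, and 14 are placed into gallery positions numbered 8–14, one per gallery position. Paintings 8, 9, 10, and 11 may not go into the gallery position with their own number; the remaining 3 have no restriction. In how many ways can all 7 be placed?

2790

Let Aᵢ (for 8 ≤ i ≤ 11) be the placements that put painting i in its forbidden gallery position. Any j of these fix j positions, leaving (7−j)! ways to fill the rest, and there are C(4,j) ways to pick which j.
By inclusion–exclusion, the number of valid placements is Σ_{j=0}^{4} (−1)^j C(4,j)·(7−j)!.
Computing: 5040 − 2880 + 720 − 96 + 6 = 2790.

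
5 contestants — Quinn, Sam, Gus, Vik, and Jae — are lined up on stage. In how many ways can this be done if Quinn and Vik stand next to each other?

Place the 3 others and the Quinn-Vik pair as 4 objects in a line; the pair has 2 internal arrangements.
So the count is 2·(4)! = 48.

48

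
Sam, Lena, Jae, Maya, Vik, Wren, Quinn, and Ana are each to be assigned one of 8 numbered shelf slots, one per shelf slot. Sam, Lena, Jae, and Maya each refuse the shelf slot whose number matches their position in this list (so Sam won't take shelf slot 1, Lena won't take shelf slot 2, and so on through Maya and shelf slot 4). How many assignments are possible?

24024

Let Aᵢ (for 1 ≤ i ≤ 4) be the placements that put person i in their forbidden shelf slot. Any j of these fix j positions, leaving (8−j)! ways to fill the rest, and there are C(4,j) ways to pick which j.
By inclusion–exclusion, the number of valid placements is Σ_{j=0}^{4} (−1)^j C(4,j)·(8−j)!.
Computing: 40320 − 20160 + 4320 − 480 + 24 = 24024.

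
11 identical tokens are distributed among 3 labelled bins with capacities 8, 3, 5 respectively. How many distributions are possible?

18

Without the upper bounds there are C(13,2) = 78 ways to split 11 among 3 bins.
Subtract solutions that violate a single cap (substitute x_i' = x_i − (cap_i+1)): x_1 ≥ 9 gives C(4,2) = 6; x_2 ≥ 4 gives C(9,2) = 36; x_3 ≥ 6 gives C(7,2) = 21. Together 63.
Add back pairs where two caps are both exceeded: 0 + 0 + 3 = 3.
By inclusion–exclusion the count is 78 − 63 + 3 = 18.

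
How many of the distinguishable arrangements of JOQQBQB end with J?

Fix J in the last position and arrange the remaining 6 letters.
Those 6 letters have B appearing twice and Q appearing 3 times, giving (6)!/(3!·2!) = 60.

60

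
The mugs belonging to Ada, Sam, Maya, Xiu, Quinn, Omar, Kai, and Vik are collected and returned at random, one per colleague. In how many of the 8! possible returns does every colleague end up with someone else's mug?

Let Aᵢ be the assignments in which colleague i gets their own mug. We want the size of the complement of A₁∪…∪A_8.
By inclusion–exclusion this is Σ_{j=0}^{8} (−1)^j C(8,j)·(8−j)!.
Computing: 40320 − 40320 + 20160 − 6720 + 1680 − 336 + 56 − 8 + 1 = 14833.

14833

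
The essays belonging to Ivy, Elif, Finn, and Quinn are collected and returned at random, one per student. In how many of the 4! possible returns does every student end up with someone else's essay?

9

Let Aᵢ be the assignments in which student i gets their own essay. We want the size of the complement of A₁∪…∪A_4.
By inclusion–exclusion this is Σ_{j=0}^{4} (−1)^j C(4,j)·(4−j)!.
Computing: 24 − 24 + 12 − 4 + 1 = 9.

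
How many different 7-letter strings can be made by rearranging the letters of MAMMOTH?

840

Letter multiplicities in MAMMOTH: A×1, H×1, M×3, O×1, T×1.
Dividing 7! = 5040 by 3! = 6 for the repeated letters gives 840.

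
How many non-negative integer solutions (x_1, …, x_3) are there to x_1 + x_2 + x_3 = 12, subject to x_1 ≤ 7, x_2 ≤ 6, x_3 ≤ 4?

Without the upper bounds there are C(14,2) = 91 ways to split 12 among 3 variables.
Subtract solutions that violate a single cap (substitute x_i' = x_i − (cap_i+1)): x_1 ≥ 8 gives C(6,2) = 15; x_2 ≥ 7 gives C(7,2) = 21; x_3 ≥ 5 gives C(9,2) = 36. Together 72.
Add back pairs where two caps are both exceeded: 0 + 0 + 1 = 1.
By inclusion–exclusion the count is 91 − 72 + 1 = 20.

20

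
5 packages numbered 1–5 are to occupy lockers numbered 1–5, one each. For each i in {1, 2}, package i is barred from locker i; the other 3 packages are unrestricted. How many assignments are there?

Let Aᵢ (for i ∈ {1, 2}) be the placements that put package i in its forbidden locker. Any j of these fix j positions, leaving (5−j)! ways to fill the rest, and there are C(2,j) ways to pick which j.
By inclusion–exclusion, the number of valid placements is Σ_{j=0}^{2} (−1)^j C(2,j)·(5−j)!.
Computing: 120 − 48 + 6 = 78.

78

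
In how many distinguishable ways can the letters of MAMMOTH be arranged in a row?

840

MAMMOTH has 7 letters with M appearing 3 times.
So there are 7! / (3!) = 840 distinguishable arrangements.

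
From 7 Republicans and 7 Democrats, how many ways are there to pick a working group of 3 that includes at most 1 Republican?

182

Split by how many Republicans are chosen (0 through 1).
Sum: C(7,0)·C(7,3) + C(7,1)·C(7,2) = 35 + 147 = 182.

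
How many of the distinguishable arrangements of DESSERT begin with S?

360

Fix S in the first position and arrange the remaining 6 letters.
Those 6 letters have E appearing twice, giving (6)!/(2!) = 360.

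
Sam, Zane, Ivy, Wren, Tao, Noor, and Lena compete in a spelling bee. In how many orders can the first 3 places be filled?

This is an ordered selection of 3 from 7: P(7,3).
That gives 7 × 6 × 5 = 210.

210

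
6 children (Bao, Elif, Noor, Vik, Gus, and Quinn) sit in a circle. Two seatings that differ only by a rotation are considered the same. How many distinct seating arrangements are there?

120

Seat Bao anywhere (absorbing the rotational symmetry), then permute the other 5: (5)! = 120.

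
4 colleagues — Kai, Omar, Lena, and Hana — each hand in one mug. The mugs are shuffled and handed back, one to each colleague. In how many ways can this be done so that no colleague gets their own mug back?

Count assignments avoiding every fixed point. For any j of the 4 colleagues fixed to their own mug, the other 4−j can be arranged in (4−j)! ways.
By inclusion–exclusion this is Σ_{j=0}^{4} (−1)^j C(4,j)·(4−j)!.
Computing: 24 − 24 + 12 − 4 + 1 = 9.

9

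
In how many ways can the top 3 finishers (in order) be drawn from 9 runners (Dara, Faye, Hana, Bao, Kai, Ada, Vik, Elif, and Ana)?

504

This is an ordered selection of 3 from 9: P(9,3).
That gives 9 × 8 × 7 = 504.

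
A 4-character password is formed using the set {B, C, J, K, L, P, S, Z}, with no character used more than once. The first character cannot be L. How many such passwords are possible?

1470

The first character has 8−1 = 7 choices (anything except L).
The remaining 3 characters are filled from the other 7 symbols without repetition: 7 × 6 × 5 = 210.
Total: 7 × 210 = 1470.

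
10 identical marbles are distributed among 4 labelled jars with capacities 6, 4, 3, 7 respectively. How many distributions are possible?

120

Ignoring the caps, the number of non-negative solutions to x_1+…+x_4 = 10 is C(13,3) = 286.
Subtract solutions that violate a single cap (substitute x_i' = x_i − (cap_i+1)): x_1 ≥ 7 gives C(6,3) = 20; x_2 ≥ 5 gives C(8,3) = 56; x_3 ≥ 4 gives C(9,3) = 84; x_4 ≥ 8 gives C(5,3) = 10. Together 170.
Add back pairs where two caps are both exceeded: 0 + 0 + 0 + 4 + 0 + 0 = 4.
By inclusion–exclusion the count is 286 − 170 + 4 = 120.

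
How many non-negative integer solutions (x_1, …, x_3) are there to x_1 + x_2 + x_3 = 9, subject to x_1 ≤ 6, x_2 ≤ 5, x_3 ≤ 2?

By stars and bars, unrestricted non-negative solutions to x_1+…+x_3 = 9 number C(9+2,2) = 55.
Subtract solutions that violate a single cap (substitute x_i' = x_i − (cap_i+1)): x_1 ≥ 7 gives C(4,2) = 6; x_2 ≥ 6 gives C(5,2) = 10; x_3 ≥ 3 gives C(8,2) = 28. Together 44.
Add back pairs where two caps are both exceeded: 0 + 0 + 1 = 1.
By inclusion–exclusion the count is 55 − 44 + 1 = 12.

12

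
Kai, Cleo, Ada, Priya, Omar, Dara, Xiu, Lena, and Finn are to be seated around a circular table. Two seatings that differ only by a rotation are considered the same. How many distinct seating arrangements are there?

Seat Kai anywhere (absorbing the rotational symmetry), then permute the other 8: (8)! = 40320.

40320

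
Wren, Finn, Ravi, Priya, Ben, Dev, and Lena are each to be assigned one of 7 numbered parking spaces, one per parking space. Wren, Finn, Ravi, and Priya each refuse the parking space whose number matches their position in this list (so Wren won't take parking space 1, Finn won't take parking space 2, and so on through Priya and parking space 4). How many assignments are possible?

2790

Let Aᵢ (for 1 ≤ i ≤ 4) be the placements that put person i in their forbidden parking space. Any j of these fix j positions, leaving (7−j)! ways to fill the rest, and there are C(4,j) ways to pick which j.
By inclusion–exclusion, the number of valid placements is Σ_{j=0}^{4} (−1)^j C(4,j)·(7−j)!.
Computing: 5040 − 2880 + 720 − 96 + 6 = 2790.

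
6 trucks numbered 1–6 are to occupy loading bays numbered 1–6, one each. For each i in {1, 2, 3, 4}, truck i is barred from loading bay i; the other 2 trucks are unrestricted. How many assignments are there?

Let Aᵢ (for 1 ≤ i ≤ 4) be the placements that put truck i in its forbidden loading bay. Any j of these fix j positions, leaving (6−j)! ways to fill the rest, and there are C(4,j) ways to pick which j.
By inclusion–exclusion, the number of valid placements is Σ_{j=0}^{4} (−1)^j C(4,j)·(6−j)!.
Computing: 720 − 480 + 144 − 24 + 2 = 362.

362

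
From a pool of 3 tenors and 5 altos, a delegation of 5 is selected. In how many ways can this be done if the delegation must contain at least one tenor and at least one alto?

55

Total 5-person selections from all 8: C(8,5) = 56.
Selections missing a whole group: no tenors → C(5,5) = 1; no altos → C(3,5) = 0.
Both groups omitted at once is impossible, so 56 − 1 = 55.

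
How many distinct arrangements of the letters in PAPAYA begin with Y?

10

With the first slot taken by Y, it remains to arrange the other 5 letters (PAPAA).
Those 5 letters have A appearing 3 times and P appearing twice, giving (5)!/(3!·2!) = 10.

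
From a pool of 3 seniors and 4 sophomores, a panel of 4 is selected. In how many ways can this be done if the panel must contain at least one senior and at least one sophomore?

Total 4-person selections from all 7: C(7,4) = 35.
Selections missing a whole group: no seniors → C(4,4) = 1; no sophomores → C(3,4) = 0.
Both groups omitted at once is impossible, so 35 − 1 = 34.

34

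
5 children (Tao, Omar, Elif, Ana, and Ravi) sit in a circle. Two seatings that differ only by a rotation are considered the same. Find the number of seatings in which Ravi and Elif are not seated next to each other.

12

All circular seatings of 5 people number (4)! = 24.
Those with Ravi next to Elif: fuse the pair into one unit and seat 4 units around a circle — 2·(3)! = 12.
Subtracting, 24 − 12 = 12.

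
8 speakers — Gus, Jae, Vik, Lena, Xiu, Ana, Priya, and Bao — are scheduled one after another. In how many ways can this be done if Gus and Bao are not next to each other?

There are 8! = 40320 arrangements in all. If Gus and Bao are adjacent, merging them into one block gives 2·(7)! = 10080 arrangements.
So 40320 − 10080 = 30240 arrangements keep them apart.

30240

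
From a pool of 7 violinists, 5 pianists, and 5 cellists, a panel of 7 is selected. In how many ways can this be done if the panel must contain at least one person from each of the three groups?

Unrestricted: C(17,7) = 19448 ways to pick any 7 of the 17.
Selections missing a whole group: no violinists → C(10,7) = 120; no pianists → C(12,7) = 792; no cellists → C(12,7) = 792.
Add back selections omitting two groups (i.e. drawn from a single group): C(7,7) + C(5,7) + C(5,7) = 1.
By inclusion–exclusion: 19448 − 1704 + 1 = 17745.

17745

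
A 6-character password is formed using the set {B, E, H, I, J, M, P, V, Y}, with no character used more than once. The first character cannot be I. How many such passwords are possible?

53760

The first character has 9−1 = 8 choices (anything except I).
The remaining 5 characters are filled from the other 8 symbols without repetition: 8 × 7 × 6 × 5 × 4 = 6720.
Total: 8 × 6720 = 53760.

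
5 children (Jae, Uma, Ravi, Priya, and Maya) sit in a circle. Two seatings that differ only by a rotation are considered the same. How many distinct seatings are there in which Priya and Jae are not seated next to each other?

12

Without the restriction there are (4)! = 24 seatings.
Seatings with Priya beside Jae: treat them as a block with 2 internal orders, giving 2 × (3)! = 12.
Subtracting, 24 − 12 = 12.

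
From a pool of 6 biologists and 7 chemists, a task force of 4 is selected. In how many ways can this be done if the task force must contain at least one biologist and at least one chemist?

Total 4-person selections from all 13: C(13,4) = 715.
Selections missing a whole group: no biologists → C(7,4) = 35; no chemists → C(6,4) = 15.
Both groups omitted at once is impossible, so 715 − 50 = 665.

665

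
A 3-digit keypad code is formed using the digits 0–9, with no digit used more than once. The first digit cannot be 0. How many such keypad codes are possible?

The first digit has 10−1 = 9 choices (anything except 0).
The remaining 2 digits are filled from the other 9 symbols without repetition: 9 × 8 = 72.
Total: 9 × 72 = 648.

648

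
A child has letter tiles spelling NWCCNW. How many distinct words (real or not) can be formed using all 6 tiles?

90

The 6 letters of NWCCNW have repeats: C appearing twice, N appearing twice, and W appearing twice.
The number of distinct arrangements is 6!/(2!·2!·2!) = 720/8 = 90.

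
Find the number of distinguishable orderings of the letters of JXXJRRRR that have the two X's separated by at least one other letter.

315

There are 8!/(4!·2!·2!) = 420 arrangements of JXXJRRRR in total.
Arrangements with the X's together: treat XX as one letter, giving (7)!/(4!·2!) = 105.
Subtracting, 420 − 105 = 315 arrangements keep the X's apart.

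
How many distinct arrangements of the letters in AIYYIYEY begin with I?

210

Fix I in the first position and arrange the remaining 7 letters.
Those 7 letters have Y appearing 4 times, giving (7)!/(4!) = 210.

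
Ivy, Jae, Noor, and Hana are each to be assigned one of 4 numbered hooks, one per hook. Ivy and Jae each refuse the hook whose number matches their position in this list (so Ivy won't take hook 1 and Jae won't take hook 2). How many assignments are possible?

Let Aᵢ (for i ∈ {1, 2}) be the placements that put person i in their forbidden hook. Any j of these fix j positions, leaving (4−j)! ways to fill the rest, and there are C(2,j) ways to pick which j.
By inclusion–exclusion, the number of valid placements is Σ_{j=0}^{2} (−1)^j C(2,j)·(4−j)!.
Computing: 24 − 12 + 2 = 14.

14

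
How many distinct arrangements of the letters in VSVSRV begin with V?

30

With the first slot taken by V, it remains to arrange the other 5 letters (SVSRV).
Those 5 letters have S appearing twice and V appearing twice, giving (5)!/(2!·2!) = 30.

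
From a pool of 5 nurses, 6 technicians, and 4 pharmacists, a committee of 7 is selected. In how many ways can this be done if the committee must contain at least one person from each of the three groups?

5949

Total 7-person selections from all 15: C(15,7) = 6435.
Selections missing a whole group: no nurses → C(10,7) = 120; no technicians → C(9,7) = 36; no pharmacists → C(11,7) = 330.
Add back selections omitting two groups (i.e. drawn from a single group): C(5,7) + C(6,7) + C(4,7) = 0.
By inclusion–exclusion: 6435 − 486 + 0 = 5949.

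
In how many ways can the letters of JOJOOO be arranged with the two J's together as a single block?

5

Treat the 2 copies of J as a single block. The multiset to arrange is then {JJ, O, O, O, O}, 5 items in all.
That gives (5)!/(4!) = 5 arrangements.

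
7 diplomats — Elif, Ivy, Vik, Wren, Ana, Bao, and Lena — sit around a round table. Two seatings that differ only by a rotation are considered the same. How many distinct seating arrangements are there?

720

Around a circle, 7 distinct people have 7!/7 = (6)! = 720 rotationally distinct seatings.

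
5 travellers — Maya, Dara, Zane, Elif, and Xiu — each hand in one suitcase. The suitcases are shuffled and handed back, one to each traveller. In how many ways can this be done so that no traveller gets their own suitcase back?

44

Let Aᵢ be the assignments in which traveller i gets their own suitcase. We want the size of the complement of A₁∪…∪A_5.
By inclusion–exclusion this is Σ_{j=0}^{5} (−1)^j C(5,j)·(5−j)!.
Computing: 120 − 120 + 60 − 20 + 5 − 1 = 44.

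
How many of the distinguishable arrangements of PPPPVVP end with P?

15

With the last slot taken by P, it remains to arrange the other 6 letters (PPPVVP).
Those 6 letters have P appearing 4 times and V appearing twice, giving (6)!/(4!·2!) = 15.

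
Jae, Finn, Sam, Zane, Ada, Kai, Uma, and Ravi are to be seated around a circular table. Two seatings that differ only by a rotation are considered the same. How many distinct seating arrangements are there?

5040

Fix one person's seat to break rotational symmetry; the remaining 7 people can be arranged in (7)! = 5040 ways.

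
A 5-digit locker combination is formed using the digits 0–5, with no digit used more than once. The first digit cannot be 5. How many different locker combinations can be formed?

The first digit has 6−1 = 5 choices (anything except 5).
The remaining 4 digits are filled from the other 5 symbols without repetition: 5 × 4 × 3 × 2 = 120.
Total: 5 × 120 = 600.

600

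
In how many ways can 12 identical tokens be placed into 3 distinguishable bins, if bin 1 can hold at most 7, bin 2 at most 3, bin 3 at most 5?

10

Ignoring the caps, the number of non-negative solutions to x_1+…+x_3 = 12 is C(14,2) = 91.
Subtract solutions that violate a single cap (substitute x_i' = x_i − (cap_i+1)): x_1 ≥ 8 gives C(6,2) = 15; x_2 ≥ 4 gives C(10,2) = 45; x_3 ≥ 6 gives C(8,2) = 28. Together 88.
Add back pairs where two caps are both exceeded: 1 + 0 + 6 = 7.
By inclusion–exclusion the count is 91 − 88 + 7 = 10.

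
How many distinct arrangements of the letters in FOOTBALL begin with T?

1260

With the first slot taken by T, it remains to arrange the other 7 letters (FOOBALL).
Those 7 letters have L appearing twice and O appearing twice, giving (7)!/(2!·2!) = 1260.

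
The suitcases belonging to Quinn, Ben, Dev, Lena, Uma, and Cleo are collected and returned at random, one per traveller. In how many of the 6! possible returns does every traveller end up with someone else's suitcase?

265

Count assignments avoiding every fixed point. For any j of the 6 travellers fixed to their own suitcase, the other 6−j can be arranged in (6−j)! ways.
By inclusion–exclusion this is Σ_{j=0}^{6} (−1)^j C(6,j)·(6−j)!.
Computing: 720 − 720 + 360 − 120 + 30 − 6 + 1 = 265.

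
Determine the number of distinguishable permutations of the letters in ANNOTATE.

5040

ANNOTATE has 8 letters with A appearing twice, N appearing twice, and T appearing twice.
So there are 8! / (2!·2!·2!) = 5040 distinguishable arrangements.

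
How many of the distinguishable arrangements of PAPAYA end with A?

With the last slot taken by A, it remains to arrange the other 5 letters (PPAYA).
Those 5 letters have A appearing twice and P appearing twice, giving (5)!/(2!·2!) = 30.

30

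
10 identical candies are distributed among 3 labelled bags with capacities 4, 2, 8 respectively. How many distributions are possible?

12

By stars and bars, unrestricted non-negative solutions to x_1+…+x_3 = 10 number C(10+2,2) = 66.
Subtract solutions that violate a single cap (substitute x_i' = x_i − (cap_i+1)): x_1 ≥ 5 gives C(7,2) = 21; x_2 ≥ 3 gives C(9,2) = 36; x_3 ≥ 9 gives C(3,2) = 3. Together 60.
Add back pairs where two caps are both exceeded: 6 + 0 + 0 = 6.
By inclusion–exclusion the count is 66 − 60 + 6 = 12.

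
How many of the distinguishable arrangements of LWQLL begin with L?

Fix L in the first position and arrange the remaining 4 letters.
Those 4 letters have L appearing twice, giving (4)!/(2!) = 12.

12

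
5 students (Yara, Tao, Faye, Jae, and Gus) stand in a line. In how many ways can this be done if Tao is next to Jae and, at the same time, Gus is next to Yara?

Treat {Tao,Jae} as one block (2 orders) and {Gus,Yara} as another (2 orders).
That leaves 3 units to arrange: 2 × 2 × 3! = 4 × 6 = 24.

24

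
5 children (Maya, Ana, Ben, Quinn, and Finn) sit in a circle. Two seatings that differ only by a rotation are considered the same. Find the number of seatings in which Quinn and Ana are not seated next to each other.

All circular seatings of 5 people number (4)! = 24.
Those with Quinn next to Ana: fuse the pair into one unit and seat 4 units around a circle — 2·(3)! = 12.
Subtracting, 24 − 12 = 12.

12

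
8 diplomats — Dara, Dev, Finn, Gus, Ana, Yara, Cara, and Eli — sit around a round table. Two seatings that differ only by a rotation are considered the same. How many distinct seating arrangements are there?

5040

Fix one person's seat to break rotational symmetry; the remaining 7 people can be arranged in (7)! = 5040 ways.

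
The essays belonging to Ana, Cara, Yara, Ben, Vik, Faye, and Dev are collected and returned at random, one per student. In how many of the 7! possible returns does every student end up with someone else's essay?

Let Aᵢ be the assignments in which student i gets their own essay. We want the size of the complement of A₁∪…∪A_7.
By inclusion–exclusion this is Σ_{j=0}^{7} (−1)^j C(7,j)·(7−j)!.
Computing: 5040 − 5040 + 2520 − 840 + 210 − 42 + 7 − 1 = 1854.

1854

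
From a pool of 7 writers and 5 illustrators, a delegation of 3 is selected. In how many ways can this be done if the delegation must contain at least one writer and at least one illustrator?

Unrestricted: C(12,3) = 220 ways to pick any 3 of the 12.
Subtract selections that omit an entire group: no writers → C(5,3) = 10; no illustrators → C(7,3) = 35.
Both groups omitted at once is impossible, so 220 − 45 = 175.

175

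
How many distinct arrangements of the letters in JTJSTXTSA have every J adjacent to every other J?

3360

Treat the 2 copies of J as a single block. The multiset to arrange is then {JJ, A, S, S, T, T, T, X}, 8 items in all.
That gives (8)!/(3!·2!) = 3360 arrangements.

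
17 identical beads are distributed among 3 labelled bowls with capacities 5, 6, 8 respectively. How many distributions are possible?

6

Ignoring the caps, the number of non-negative solutions to x_1+…+x_3 = 17 is C(19,2) = 171.
Subtract solutions that violate a single cap (substitute x_i' = x_i − (cap_i+1)): x_1 ≥ 6 gives C(13,2) = 78; x_2 ≥ 7 gives C(12,2) = 66; x_3 ≥ 9 gives C(10,2) = 45. Together 189.
Add back pairs where two caps are both exceeded: 15 + 6 + 3 = 24.
By inclusion–exclusion the count is 171 − 189 + 24 = 6.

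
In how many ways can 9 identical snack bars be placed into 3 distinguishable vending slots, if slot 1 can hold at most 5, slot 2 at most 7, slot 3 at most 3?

Without the upper bounds there are C(11,2) = 55 ways to split 9 among 3 vending slots.
Subtract solutions that violate a single cap (substitute x_i' = x_i − (cap_i+1)): x_1 ≥ 6 gives C(5,2) = 10; x_2 ≥ 8 gives C(3,2) = 3; x_3 ≥ 4 gives C(7,2) = 21. Together 34.
No two caps can be exceeded simultaneously, so the pair terms are all 0.
By inclusion–exclusion the count is 55 − 34 + 0 = 21.

21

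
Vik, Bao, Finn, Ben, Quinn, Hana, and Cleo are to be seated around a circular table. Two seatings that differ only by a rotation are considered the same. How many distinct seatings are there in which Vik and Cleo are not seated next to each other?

All circular seatings of 7 people number (6)! = 720.
Those with Vik next to Cleo: fuse the pair into one unit and seat 6 units around a circle — 2·(5)! = 240.
Subtracting, 720 − 240 = 480.

480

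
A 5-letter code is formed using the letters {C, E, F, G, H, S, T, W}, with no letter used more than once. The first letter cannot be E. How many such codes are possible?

5880

The first letter has 8−1 = 7 choices (anything except E).
The remaining 4 letters are filled from the other 7 symbols without repetition: 7 × 6 × 5 × 4 = 840.
Total: 7 × 840 = 5880.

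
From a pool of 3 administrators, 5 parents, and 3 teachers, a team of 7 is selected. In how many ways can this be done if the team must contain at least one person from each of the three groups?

Unrestricted: C(11,7) = 330 ways to pick any 7 of the 11.
Subtract selections that omit an entire group: no administrators → C(8,7) = 8; no parents → C(6,7) = 0; no teachers → C(8,7) = 8.
Add back selections omitting two groups (i.e. drawn from a single group): C(3,7) + C(5,7) + C(3,7) = 0.
By inclusion–exclusion: 330 − 16 + 0 = 314.

314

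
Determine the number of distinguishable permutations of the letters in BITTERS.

2520

The 7 letters of BITTERS have repeats: T appearing twice.
The number of distinct arrangements is 7!/(2!) = 5040/2 = 2520.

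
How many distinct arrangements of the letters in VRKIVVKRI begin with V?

2520

With the first slot taken by V, it remains to arrange the other 8 letters (RKIVVKRI).
Those 8 letters have I appearing twice, K appearing twice, R appearing twice, and V appearing twice, giving (8)!/(2!·2!·2!·2!) = 2520.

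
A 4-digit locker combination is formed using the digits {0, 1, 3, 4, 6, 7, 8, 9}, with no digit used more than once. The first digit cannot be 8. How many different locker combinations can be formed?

The first digit has 8−1 = 7 choices (anything except 8).
The remaining 3 digits are filled from the other 7 symbols without repetition: 7 × 6 × 5 = 210.
Total: 7 × 210 = 1470.

1470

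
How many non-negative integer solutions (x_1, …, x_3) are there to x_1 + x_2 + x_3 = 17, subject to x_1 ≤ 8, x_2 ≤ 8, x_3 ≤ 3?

6

Without the upper bounds there are C(19,2) = 171 ways to split 17 among 3 variables.
Subtract solutions that violate a single cap (substitute x_i' = x_i − (cap_i+1)): x_1 ≥ 9 gives C(10,2) = 45; x_2 ≥ 9 gives C(10,2) = 45; x_3 ≥ 4 gives C(15,2) = 105. Together 195.
Add back pairs where two caps are both exceeded: 0 + 15 + 15 = 30.
By inclusion–exclusion the count is 171 − 195 + 30 = 6.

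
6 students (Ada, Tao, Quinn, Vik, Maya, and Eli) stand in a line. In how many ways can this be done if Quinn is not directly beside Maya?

Of the 6! = 720 arrangements, those with Quinn and Maya adjacent number 2 × 5! = 240 (treat the pair as a block with 2 internal orders).
So 720 − 240 = 480 arrangements keep them apart.

480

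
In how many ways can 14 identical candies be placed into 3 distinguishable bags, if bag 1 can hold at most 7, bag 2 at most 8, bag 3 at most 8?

Without the upper bounds there are C(16,2) = 120 ways to split 14 among 3 bags.
Subtract solutions that violate a single cap (substitute x_i' = x_i − (cap_i+1)): x_1 ≥ 8 gives C(8,2) = 28; x_2 ≥ 9 gives C(7,2) = 21; x_3 ≥ 9 gives C(7,2) = 21. Together 70.
No two caps can be exceeded simultaneously, so the pair terms are all 0.
By inclusion–exclusion the count is 120 − 70 + 0 = 50.

50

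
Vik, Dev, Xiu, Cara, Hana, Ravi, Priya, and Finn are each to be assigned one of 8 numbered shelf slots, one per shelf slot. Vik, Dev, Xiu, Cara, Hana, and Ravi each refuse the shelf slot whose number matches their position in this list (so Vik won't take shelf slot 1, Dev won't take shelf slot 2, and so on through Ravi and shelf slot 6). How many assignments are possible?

Let Aᵢ (for 1 ≤ i ≤ 6) be the placements that put person i in their forbidden shelf slot. Any j of these fix j positions, leaving (8−j)! ways to fill the rest, and there are C(6,j) ways to pick which j.
By inclusion–exclusion, the number of valid placements is Σ_{j=0}^{6} (−1)^j C(6,j)·(8−j)!.
Computing: 40320 − 30240 + 10800 − 2400 + 360 − 36 + 2 = 18806.

18806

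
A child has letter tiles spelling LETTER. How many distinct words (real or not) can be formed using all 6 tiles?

LETTER has 6 letters with E appearing twice and T appearing twice.
The number of distinct arrangements is 6!/(2!·2!) = 720/4 = 180.

180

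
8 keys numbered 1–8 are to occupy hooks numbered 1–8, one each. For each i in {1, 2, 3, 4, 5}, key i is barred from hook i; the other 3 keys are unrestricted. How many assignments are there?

Let Aᵢ (for 1 ≤ i ≤ 5) be the placements that put key i in its forbidden hook. Any j of these fix j positions, leaving (8−j)! ways to fill the rest, and there are C(5,j) ways to pick which j.
By inclusion–exclusion, the number of valid placements is Σ_{j=0}^{5} (−1)^j C(5,j)·(8−j)!.
Computing: 40320 − 25200 + 7200 − 1200 + 120 − 6 = 21234.

21234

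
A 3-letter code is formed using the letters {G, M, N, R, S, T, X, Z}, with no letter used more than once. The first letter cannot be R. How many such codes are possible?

294

The first letter has 8−1 = 7 choices (anything except R).
The remaining 2 letters are filled from the other 7 symbols without repetition: 7 × 6 = 42.
Total: 7 × 42 = 294.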